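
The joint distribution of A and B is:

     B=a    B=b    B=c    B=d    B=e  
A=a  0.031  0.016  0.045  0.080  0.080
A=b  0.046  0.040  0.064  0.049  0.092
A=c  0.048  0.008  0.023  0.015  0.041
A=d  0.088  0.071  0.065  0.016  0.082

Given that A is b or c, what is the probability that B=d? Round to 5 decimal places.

0.15023

P(A=b) = 0.046 + 0.040 + 0.064 + 0.049 + 0.092 = 0.291.
P(A=c) = 0.048 + 0.008 + 0.023 + 0.015 + 0.041 = 0.135.
P(A ∈ {b, c}) = 0.291 + 0.135 = 0.426; P(B=d, A ∈ {b, c}) = 0.049 + 0.015 = 0.064.
P(B=d | A ∈ {b, c}) = 0.064/0.426 = 0.15023.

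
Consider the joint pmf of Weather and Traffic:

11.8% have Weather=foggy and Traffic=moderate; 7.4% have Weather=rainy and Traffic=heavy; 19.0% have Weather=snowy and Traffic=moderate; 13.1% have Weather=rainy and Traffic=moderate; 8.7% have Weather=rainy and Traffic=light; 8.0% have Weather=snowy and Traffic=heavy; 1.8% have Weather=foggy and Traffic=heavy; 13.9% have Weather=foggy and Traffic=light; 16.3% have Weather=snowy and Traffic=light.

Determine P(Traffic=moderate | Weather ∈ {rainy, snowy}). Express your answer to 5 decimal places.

0.44276

P(Weather=rainy) = 0.087 + 0.131 + 0.074 = 0.292.
P(Weather=snowy) = 0.163 + 0.190 + 0.080 = 0.433.
P(Weather ∈ {rainy, snowy}) = 0.292 + 0.433 = 0.725; P(Traffic=moderate, Weather ∈ {rainy, snowy}) = 0.131 + 0.190 = 0.321.
P(Traffic=moderate | Weather ∈ {rainy, snowy}) = 0.321/0.725 = 0.44276.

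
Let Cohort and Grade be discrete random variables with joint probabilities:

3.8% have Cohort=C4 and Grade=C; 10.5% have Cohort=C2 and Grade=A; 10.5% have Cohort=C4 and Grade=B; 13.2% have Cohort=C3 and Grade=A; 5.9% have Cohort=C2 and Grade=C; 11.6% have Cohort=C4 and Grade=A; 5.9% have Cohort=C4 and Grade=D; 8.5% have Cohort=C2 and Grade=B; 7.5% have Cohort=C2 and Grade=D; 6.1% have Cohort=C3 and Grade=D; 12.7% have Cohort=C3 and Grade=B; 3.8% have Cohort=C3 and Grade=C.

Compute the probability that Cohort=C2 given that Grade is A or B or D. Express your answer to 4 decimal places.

0.3064

P(Grade=A) = 0.105 + 0.132 + 0.116 = 0.353.
P(Grade=B) = 0.085 + 0.127 + 0.105 = 0.317.
P(Grade=D) = 0.075 + 0.061 + 0.059 = 0.195.
P(Grade ∈ {A, B, D}) = 0.353 + 0.317 + 0.195 = 0.865; P(Cohort=C2, Grade ∈ {A, B, D}) = 0.105 + 0.085 + 0.075 = 0.265.
P(Cohort=C2 | Grade ∈ {A, B, D}) = 0.265/0.865 = 0.3064.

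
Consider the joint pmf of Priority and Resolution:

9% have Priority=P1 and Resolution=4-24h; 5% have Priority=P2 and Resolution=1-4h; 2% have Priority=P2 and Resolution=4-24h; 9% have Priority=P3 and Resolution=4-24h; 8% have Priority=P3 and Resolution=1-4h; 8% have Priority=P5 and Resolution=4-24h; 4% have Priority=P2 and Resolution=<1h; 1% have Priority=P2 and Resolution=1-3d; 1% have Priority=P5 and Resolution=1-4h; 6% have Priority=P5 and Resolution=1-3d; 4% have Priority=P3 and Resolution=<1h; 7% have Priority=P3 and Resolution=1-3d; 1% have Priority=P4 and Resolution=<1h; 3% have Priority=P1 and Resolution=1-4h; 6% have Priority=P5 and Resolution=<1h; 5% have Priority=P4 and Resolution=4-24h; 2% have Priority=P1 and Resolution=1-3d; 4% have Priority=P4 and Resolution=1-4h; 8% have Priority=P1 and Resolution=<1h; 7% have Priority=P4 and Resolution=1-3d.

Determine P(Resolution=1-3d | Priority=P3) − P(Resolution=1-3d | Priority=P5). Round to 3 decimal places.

-0.036

P(Priority=P3) = 0.04 + 0.08 + 0.09 + 0.07 = 0.28; P(Resolution=1-3d | Priority=P3) = 0.07/0.28 = 0.2500.
P(Priority=P5) = 0.06 + 0.01 + 0.08 + 0.06 = 0.21; P(Resolution=1-3d | Priority=P5) = 0.06/0.21 = 0.2857.
Difference = -0.036.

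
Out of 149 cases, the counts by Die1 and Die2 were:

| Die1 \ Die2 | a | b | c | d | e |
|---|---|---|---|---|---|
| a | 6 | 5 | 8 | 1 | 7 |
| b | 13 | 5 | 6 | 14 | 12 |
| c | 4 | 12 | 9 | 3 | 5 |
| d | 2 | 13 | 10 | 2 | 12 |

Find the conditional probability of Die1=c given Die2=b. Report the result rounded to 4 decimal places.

Total with Die2=b: 5 + 5 + 12 + 13 = 35.
P(Die1=c | Die2=b) = 12/35 = 0.3429.

0.3429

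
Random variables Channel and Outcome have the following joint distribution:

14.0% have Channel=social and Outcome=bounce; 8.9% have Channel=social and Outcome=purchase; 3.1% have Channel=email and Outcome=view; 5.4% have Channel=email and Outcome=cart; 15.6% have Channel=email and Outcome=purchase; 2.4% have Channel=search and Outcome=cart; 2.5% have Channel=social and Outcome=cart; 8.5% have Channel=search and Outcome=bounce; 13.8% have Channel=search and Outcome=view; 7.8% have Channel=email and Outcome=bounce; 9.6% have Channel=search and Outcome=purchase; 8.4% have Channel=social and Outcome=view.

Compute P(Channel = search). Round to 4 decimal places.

P(Channel=search) = 0.085 + 0.138 + 0.024 + 0.096 = 0.343.

0.3430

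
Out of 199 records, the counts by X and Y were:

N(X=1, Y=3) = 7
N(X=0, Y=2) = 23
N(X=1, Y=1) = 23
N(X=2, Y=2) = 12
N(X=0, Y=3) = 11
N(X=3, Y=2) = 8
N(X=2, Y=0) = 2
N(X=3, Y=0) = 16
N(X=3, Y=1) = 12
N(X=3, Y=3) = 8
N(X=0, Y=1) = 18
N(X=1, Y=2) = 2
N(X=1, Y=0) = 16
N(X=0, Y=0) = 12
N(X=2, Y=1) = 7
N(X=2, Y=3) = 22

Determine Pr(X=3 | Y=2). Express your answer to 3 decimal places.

Total with Y=2: 23 + 2 + 12 + 8 = 45.
P(X=3 | Y=2) = 8/45 = 0.178.

0.178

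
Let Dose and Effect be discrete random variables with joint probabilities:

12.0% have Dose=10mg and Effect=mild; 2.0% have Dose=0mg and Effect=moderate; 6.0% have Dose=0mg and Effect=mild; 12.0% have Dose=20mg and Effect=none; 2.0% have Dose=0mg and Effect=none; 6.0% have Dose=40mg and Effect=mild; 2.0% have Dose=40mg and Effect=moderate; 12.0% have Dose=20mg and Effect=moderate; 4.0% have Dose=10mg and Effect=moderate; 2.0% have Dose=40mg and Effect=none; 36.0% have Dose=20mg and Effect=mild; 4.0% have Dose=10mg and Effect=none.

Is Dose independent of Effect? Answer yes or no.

yes

Every cell satisfies P(Dose,Effect) = P(Dose)·P(Effect). For instance P(Dose=0mg) = 0.100, P(Effect=none) = 0.200, and 0.100×0.200 = 0.020 matches the joint entry. So Dose and Effect are independent.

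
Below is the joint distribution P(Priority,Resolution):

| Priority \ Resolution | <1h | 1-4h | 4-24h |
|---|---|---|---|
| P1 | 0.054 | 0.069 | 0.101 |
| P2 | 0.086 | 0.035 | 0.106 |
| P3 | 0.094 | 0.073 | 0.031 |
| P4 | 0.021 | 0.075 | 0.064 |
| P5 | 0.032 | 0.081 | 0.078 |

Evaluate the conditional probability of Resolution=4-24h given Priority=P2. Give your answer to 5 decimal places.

0.46696

P(Priority=P2) = 0.086 + 0.035 + 0.106 = 0.227.
P(Resolution=4-24h | Priority=P2) = 0.106/0.227 = 0.46696.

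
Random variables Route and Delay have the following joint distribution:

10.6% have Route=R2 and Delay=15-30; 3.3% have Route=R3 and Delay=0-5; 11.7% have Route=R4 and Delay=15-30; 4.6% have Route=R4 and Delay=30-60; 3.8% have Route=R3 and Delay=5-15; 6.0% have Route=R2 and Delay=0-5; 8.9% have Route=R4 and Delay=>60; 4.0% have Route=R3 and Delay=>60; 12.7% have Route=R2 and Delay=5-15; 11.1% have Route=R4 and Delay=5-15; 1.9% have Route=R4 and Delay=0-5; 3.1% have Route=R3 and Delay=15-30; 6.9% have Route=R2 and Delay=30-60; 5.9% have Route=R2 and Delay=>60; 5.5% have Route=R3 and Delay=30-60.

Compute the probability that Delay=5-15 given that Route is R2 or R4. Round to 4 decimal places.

P(Route=R2) = 0.060 + 0.127 + 0.106 + 0.069 + 0.059 = 0.421.
P(Route=R4) = 0.019 + 0.111 + 0.117 + 0.046 + 0.089 = 0.382.
P(Route ∈ {R2, R4}) = 0.421 + 0.382 = 0.803; P(Delay=5-15, Route ∈ {R2, R4}) = 0.127 + 0.111 = 0.238.
P(Delay=5-15 | Route ∈ {R2, R4}) = 0.238/0.803 = 0.2964.

0.2964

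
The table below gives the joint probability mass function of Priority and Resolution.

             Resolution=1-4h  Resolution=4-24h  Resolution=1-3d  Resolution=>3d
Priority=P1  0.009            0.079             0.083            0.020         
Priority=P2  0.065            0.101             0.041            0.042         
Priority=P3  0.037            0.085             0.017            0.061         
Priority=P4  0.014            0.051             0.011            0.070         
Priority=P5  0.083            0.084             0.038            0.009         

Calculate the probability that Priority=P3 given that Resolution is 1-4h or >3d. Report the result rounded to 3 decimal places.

P(Resolution=1-4h) = 0.009 + 0.065 + 0.037 + 0.014 + 0.083 = 0.208.
P(Resolution=>3d) = 0.020 + 0.042 + 0.061 + 0.070 + 0.009 = 0.202.
P(Resolution ∈ {1-4h, >3d}) = 0.208 + 0.202 = 0.410; P(Priority=P3, Resolution ∈ {1-4h, >3d}) = 0.037 + 0.061 = 0.098.
P(Priority=P3 | Resolution ∈ {1-4h, >3d}) = 0.098/0.410 = 0.239.

0.239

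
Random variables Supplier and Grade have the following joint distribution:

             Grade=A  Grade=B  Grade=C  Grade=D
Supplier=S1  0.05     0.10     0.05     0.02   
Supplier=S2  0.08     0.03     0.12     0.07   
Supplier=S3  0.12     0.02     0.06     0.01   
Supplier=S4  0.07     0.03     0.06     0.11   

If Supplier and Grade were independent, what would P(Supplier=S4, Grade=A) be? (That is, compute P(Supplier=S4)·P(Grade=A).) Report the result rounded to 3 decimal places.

0.086

P(Supplier=S4) = 0.07 + 0.03 + 0.06 + 0.11 = 0.27.
P(Grade=A) = 0.05 + 0.08 + 0.12 + 0.07 = 0.32.
Product: 0.27 × 0.32 = 0.086.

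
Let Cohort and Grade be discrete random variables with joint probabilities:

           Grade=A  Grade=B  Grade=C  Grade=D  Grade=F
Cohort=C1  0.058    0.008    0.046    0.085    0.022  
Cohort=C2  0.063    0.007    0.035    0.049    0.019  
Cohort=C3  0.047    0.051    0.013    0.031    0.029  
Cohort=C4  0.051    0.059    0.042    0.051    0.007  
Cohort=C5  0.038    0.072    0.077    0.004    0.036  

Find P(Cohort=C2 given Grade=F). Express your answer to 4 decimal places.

0.1681

P(Grade=F) = 0.022 + 0.019 + 0.029 + 0.007 + 0.036 = 0.113.
P(Cohort=C2 | Grade=F) = 0.019/0.113 = 0.1681.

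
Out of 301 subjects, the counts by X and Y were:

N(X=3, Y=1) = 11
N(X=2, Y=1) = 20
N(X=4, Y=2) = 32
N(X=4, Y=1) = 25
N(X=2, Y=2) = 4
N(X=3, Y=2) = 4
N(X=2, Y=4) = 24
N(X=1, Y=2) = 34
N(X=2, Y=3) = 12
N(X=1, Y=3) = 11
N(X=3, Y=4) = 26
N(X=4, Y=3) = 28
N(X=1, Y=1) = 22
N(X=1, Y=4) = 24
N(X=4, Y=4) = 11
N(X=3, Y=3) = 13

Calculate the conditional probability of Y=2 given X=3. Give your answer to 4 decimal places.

0.0741

Total with X=3: 11 + 4 + 13 + 26 = 54.
P(Y=2 | X=3) = 4/54 = 0.0741.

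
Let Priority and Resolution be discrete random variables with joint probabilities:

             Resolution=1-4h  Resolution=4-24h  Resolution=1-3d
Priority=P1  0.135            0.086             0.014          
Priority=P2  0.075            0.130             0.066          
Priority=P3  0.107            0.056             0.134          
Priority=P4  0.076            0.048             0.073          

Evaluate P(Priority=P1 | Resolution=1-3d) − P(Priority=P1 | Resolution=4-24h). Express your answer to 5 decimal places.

-0.21997

P(Resolution=1-3d) = 0.014 + 0.066 + 0.134 + 0.073 = 0.287; P(Priority=P1 | Resolution=1-3d) = 0.014/0.287 = 0.048780.
P(Resolution=4-24h) = 0.086 + 0.130 + 0.056 + 0.048 = 0.320; P(Priority=P1 | Resolution=4-24h) = 0.086/0.320 = 0.268750.
Difference = -0.21997.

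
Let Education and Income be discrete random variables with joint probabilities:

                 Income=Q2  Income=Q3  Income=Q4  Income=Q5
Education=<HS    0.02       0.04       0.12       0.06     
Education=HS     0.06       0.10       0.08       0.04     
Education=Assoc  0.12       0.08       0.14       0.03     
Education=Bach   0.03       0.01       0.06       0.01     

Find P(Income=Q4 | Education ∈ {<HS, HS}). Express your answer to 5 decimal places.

0.38462

P(Education=<HS) = 0.02 + 0.04 + 0.12 + 0.06 = 0.24.
P(Education=HS) = 0.06 + 0.10 + 0.08 + 0.04 = 0.28.
P(Education ∈ {<HS, HS}) = 0.24 + 0.28 = 0.52; P(Income=Q4, Education ∈ {<HS, HS}) = 0.12 + 0.08 = 0.20.
P(Income=Q4 | Education ∈ {<HS, HS}) = 0.20/0.52 = 0.38462.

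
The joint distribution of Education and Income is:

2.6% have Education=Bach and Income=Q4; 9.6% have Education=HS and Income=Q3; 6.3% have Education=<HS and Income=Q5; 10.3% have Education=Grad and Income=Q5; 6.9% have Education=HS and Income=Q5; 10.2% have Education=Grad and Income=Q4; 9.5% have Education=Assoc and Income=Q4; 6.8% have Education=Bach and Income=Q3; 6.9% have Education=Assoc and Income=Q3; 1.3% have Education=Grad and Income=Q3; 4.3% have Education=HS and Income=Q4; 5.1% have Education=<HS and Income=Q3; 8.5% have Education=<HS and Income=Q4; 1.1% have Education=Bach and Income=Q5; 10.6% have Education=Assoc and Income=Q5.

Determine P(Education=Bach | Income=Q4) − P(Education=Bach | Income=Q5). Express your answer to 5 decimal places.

0.04282

P(Income=Q4) = 0.085 + 0.043 + 0.095 + 0.026 + 0.102 = 0.351; P(Education=Bach | Income=Q4) = 0.026/0.351 = 0.074074.
P(Income=Q5) = 0.063 + 0.069 + 0.106 + 0.011 + 0.103 = 0.352; P(Education=Bach | Income=Q5) = 0.011/0.352 = 0.031250.
Difference = 0.04282.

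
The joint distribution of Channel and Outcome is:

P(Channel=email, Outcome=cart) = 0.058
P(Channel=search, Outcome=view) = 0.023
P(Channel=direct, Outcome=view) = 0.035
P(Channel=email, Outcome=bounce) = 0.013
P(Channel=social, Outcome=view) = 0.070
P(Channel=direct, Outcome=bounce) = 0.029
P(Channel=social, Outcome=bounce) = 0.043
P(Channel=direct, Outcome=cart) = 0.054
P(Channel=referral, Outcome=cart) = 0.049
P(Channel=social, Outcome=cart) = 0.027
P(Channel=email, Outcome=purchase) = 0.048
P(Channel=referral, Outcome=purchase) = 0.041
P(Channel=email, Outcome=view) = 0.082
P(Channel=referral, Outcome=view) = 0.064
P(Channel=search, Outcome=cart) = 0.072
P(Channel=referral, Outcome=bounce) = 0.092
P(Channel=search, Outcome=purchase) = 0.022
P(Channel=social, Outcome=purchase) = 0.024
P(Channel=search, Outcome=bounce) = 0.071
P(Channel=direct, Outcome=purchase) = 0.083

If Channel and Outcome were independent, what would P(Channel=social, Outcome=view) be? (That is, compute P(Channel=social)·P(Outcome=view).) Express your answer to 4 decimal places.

0.0449

P(Channel=social) = 0.043 + 0.070 + 0.027 + 0.024 = 0.164.
P(Outcome=view) = 0.082 + 0.023 + 0.070 + 0.035 + 0.064 = 0.274.
Product: 0.164 × 0.274 = 0.0449.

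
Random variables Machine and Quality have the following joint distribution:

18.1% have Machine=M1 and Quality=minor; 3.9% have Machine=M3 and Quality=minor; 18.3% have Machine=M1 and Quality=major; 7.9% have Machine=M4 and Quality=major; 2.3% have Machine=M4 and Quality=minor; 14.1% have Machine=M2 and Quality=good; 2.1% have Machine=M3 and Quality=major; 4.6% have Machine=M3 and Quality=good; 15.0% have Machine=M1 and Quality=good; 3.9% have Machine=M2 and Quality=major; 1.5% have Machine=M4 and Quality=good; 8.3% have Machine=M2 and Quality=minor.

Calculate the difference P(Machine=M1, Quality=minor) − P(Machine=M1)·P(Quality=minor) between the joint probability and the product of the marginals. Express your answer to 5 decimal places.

P(Machine=M1) = 0.150 + 0.181 + 0.183 = 0.514.
P(Quality=minor) = 0.181 + 0.083 + 0.039 + 0.023 = 0.326.
P(Machine=M1, Quality=minor) − P(Machine=M1)P(Quality=minor) = 0.181 − 0.514×0.326 = 0.01344.

0.01344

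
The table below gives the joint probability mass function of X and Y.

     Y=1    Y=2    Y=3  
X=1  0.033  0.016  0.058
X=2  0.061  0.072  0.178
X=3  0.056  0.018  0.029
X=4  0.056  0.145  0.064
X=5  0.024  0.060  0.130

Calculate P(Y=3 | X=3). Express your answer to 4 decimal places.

0.2816

P(X=3) = 0.056 + 0.018 + 0.029 = 0.103.
P(Y=3 | X=3) = 0.029/0.103 = 0.2816.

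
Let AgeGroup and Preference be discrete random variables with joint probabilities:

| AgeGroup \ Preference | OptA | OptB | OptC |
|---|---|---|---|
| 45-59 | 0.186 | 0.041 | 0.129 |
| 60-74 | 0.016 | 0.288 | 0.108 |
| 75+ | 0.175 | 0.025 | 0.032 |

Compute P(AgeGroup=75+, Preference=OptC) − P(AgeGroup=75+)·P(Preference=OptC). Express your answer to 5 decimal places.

P(AgeGroup=75+) = 0.175 + 0.025 + 0.032 = 0.232.
P(Preference=OptC) = 0.129 + 0.108 + 0.032 = 0.269.
P(AgeGroup=75+, Preference=OptC) − P(AgeGroup=75+)P(Preference=OptC) = 0.032 − 0.232×0.269 = -0.03041.

-0.03041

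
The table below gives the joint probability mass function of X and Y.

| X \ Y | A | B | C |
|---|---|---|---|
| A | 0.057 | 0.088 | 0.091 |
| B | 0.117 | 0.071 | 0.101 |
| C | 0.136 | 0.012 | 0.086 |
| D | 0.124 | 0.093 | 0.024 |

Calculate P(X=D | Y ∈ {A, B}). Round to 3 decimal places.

P(Y=A) = 0.057 + 0.117 + 0.136 + 0.124 = 0.434.
P(Y=B) = 0.088 + 0.071 + 0.012 + 0.093 = 0.264.
P(Y ∈ {A, B}) = 0.434 + 0.264 = 0.698; P(X=D, Y ∈ {A, B}) = 0.124 + 0.093 = 0.217.
P(X=D | Y ∈ {A, B}) = 0.217/0.698 = 0.311.

0.311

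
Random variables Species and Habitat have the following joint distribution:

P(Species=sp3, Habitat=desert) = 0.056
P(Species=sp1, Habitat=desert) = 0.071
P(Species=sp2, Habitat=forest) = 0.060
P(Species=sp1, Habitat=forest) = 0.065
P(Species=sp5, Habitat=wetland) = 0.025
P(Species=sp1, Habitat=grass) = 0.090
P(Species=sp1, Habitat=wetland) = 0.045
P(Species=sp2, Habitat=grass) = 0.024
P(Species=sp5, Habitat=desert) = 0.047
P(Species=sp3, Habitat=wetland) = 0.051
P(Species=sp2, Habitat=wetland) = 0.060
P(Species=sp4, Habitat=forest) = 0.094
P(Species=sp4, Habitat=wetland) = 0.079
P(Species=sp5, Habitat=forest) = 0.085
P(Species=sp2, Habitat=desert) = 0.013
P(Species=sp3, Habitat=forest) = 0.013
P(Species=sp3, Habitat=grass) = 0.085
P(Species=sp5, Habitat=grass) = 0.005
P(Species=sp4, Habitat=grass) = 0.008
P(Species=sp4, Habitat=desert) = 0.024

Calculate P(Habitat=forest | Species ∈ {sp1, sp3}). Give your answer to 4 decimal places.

P(Species=sp1) = 0.065 + 0.090 + 0.045 + 0.071 = 0.271.
P(Species=sp3) = 0.013 + 0.085 + 0.051 + 0.056 = 0.205.
P(Species ∈ {sp1, sp3}) = 0.271 + 0.205 = 0.476; P(Habitat=forest, Species ∈ {sp1, sp3}) = 0.065 + 0.013 = 0.078.
P(Habitat=forest | Species ∈ {sp1, sp3}) = 0.078/0.476 = 0.1639.

0.1639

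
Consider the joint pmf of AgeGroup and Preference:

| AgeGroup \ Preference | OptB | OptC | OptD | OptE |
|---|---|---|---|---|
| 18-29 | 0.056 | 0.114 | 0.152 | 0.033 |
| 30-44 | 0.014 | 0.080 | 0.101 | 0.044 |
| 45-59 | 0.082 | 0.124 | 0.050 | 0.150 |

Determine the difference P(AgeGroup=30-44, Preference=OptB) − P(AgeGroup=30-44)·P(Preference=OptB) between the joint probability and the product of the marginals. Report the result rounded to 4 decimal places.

-0.0223

P(AgeGroup=30-44) = 0.014 + 0.080 + 0.101 + 0.044 = 0.239.
P(Preference=OptB) = 0.056 + 0.014 + 0.082 = 0.152.
P(AgeGroup=30-44, Preference=OptB) − P(AgeGroup=30-44)P(Preference=OptB) = 0.014 − 0.239×0.152 = -0.0223.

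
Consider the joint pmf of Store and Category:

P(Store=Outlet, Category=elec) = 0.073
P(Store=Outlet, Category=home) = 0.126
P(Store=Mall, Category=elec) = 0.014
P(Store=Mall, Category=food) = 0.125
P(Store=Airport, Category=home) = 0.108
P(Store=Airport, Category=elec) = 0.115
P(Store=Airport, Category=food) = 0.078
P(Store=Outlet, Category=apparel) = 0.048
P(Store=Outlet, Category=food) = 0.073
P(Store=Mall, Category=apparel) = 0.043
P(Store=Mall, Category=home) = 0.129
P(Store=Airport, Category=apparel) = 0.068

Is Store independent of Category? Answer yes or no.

no

P(Store=Mall) = 0.311 and P(Category=elec) = 0.202, so their product is 0.06282, but P(Store=Mall, Category=elec) = 0.014. Since these differ, Store and Category are not independent.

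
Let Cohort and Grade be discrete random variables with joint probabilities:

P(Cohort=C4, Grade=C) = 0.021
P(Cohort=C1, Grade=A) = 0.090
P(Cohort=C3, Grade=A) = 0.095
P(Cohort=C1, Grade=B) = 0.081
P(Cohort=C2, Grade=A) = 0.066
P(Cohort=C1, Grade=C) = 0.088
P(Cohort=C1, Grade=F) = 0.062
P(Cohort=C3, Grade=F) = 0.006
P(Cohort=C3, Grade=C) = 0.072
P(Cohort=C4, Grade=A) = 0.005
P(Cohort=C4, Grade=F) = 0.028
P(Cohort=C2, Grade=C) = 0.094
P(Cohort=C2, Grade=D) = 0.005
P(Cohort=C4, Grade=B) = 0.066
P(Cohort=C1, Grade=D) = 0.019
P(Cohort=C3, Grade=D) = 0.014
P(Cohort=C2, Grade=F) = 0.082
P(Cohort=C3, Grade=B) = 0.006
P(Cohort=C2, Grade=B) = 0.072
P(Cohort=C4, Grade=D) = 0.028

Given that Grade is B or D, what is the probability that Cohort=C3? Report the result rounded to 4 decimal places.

P(Grade=B) = 0.081 + 0.072 + 0.006 + 0.066 = 0.225.
P(Grade=D) = 0.019 + 0.005 + 0.014 + 0.028 = 0.066.
P(Grade ∈ {B, D}) = 0.225 + 0.066 = 0.291; P(Cohort=C3, Grade ∈ {B, D}) = 0.006 + 0.014 = 0.020.
P(Cohort=C3 | Grade ∈ {B, D}) = 0.020/0.291 = 0.0687.

0.0687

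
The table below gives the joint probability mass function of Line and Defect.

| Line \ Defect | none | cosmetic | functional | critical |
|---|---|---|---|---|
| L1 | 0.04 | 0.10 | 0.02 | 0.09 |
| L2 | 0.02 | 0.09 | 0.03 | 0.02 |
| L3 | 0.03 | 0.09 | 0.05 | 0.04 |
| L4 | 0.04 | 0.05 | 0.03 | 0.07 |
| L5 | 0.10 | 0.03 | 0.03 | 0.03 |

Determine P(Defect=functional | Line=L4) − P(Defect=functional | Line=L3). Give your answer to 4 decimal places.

-0.0802

P(Line=L4) = 0.04 + 0.05 + 0.03 + 0.07 = 0.19; P(Defect=functional | Line=L4) = 0.03/0.19 = 0.15789.
P(Line=L3) = 0.03 + 0.09 + 0.05 + 0.04 = 0.21; P(Defect=functional | Line=L3) = 0.05/0.21 = 0.23810.
Difference = -0.0802.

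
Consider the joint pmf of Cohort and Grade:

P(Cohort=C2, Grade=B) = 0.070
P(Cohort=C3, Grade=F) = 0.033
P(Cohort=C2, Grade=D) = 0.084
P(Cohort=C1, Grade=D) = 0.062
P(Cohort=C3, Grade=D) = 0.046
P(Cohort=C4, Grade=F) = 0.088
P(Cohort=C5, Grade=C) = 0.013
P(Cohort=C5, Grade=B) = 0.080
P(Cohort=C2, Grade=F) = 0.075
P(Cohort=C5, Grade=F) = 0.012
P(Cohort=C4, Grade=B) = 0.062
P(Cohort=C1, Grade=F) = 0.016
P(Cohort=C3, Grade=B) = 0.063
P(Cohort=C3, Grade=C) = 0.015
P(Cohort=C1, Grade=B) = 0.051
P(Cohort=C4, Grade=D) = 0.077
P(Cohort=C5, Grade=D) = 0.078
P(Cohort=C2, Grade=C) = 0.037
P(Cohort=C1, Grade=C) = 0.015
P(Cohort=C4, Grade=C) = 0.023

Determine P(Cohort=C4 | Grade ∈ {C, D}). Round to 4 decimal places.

P(Grade=C) = 0.015 + 0.037 + 0.015 + 0.023 + 0.013 = 0.103.
P(Grade=D) = 0.062 + 0.084 + 0.046 + 0.077 + 0.078 = 0.347.
P(Grade ∈ {C, D}) = 0.103 + 0.347 = 0.450; P(Cohort=C4, Grade ∈ {C, D}) = 0.023 + 0.077 = 0.100.
P(Cohort=C4 | Grade ∈ {C, D}) = 0.100/0.450 = 0.2222.

0.2222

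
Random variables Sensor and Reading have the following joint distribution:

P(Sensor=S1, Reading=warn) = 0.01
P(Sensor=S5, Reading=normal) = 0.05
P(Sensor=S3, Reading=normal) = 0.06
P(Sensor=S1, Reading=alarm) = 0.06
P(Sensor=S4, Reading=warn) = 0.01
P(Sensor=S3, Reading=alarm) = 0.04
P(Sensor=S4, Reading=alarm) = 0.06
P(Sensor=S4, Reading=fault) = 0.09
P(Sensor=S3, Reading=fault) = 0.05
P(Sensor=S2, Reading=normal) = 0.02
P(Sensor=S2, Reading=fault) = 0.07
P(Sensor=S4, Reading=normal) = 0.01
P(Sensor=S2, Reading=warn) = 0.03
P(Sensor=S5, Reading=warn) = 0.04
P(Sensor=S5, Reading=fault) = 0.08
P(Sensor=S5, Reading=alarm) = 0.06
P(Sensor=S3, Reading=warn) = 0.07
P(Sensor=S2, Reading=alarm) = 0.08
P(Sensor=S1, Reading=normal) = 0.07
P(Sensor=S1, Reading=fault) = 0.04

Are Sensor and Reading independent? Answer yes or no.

P(Sensor=S3) = 0.22 and P(Reading=warn) = 0.16, so their product is 0.0352, but P(Sensor=S3, Reading=warn) = 0.07. Since these differ, Sensor and Reading are not independent.

no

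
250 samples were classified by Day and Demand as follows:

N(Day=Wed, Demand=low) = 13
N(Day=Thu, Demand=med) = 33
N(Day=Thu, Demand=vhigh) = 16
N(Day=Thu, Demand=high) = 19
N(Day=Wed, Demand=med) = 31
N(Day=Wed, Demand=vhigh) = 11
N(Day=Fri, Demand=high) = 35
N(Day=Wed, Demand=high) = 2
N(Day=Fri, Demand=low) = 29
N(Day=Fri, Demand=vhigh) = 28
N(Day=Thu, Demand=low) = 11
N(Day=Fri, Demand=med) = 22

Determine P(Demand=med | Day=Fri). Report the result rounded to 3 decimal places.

Total with Day=Fri: 29 + 22 + 35 + 28 = 114.
P(Demand=med | Day=Fri) = 22/114 = 0.193.

0.193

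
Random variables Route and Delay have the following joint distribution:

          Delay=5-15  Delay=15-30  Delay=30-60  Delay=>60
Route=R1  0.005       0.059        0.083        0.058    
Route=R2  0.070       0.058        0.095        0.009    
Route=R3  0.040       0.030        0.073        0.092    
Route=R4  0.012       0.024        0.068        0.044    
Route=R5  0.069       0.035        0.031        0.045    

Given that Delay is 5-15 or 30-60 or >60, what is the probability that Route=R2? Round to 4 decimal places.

0.2191

P(Delay=5-15) = 0.005 + 0.070 + 0.040 + 0.012 + 0.069 = 0.196.
P(Delay=30-60) = 0.083 + 0.095 + 0.073 + 0.068 + 0.031 = 0.350.
P(Delay=>60) = 0.058 + 0.009 + 0.092 + 0.044 + 0.045 = 0.248.
P(Delay ∈ {5-15, 30-60, >60}) = 0.196 + 0.350 + 0.248 = 0.794; P(Route=R2, Delay ∈ {5-15, 30-60, >60}) = 0.070 + 0.095 + 0.009 = 0.174.
P(Route=R2 | Delay ∈ {5-15, 30-60, >60}) = 0.174/0.794 = 0.2191.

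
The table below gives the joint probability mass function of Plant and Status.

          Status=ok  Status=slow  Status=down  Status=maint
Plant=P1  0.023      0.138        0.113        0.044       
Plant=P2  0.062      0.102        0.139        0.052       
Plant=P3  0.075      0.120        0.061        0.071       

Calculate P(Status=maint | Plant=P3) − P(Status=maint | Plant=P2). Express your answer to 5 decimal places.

P(Plant=P3) = 0.075 + 0.120 + 0.061 + 0.071 = 0.327; P(Status=maint | Plant=P3) = 0.071/0.327 = 0.217125.
P(Plant=P2) = 0.062 + 0.102 + 0.139 + 0.052 = 0.355; P(Status=maint | Plant=P2) = 0.052/0.355 = 0.146479.
Difference = 0.07065.

0.07065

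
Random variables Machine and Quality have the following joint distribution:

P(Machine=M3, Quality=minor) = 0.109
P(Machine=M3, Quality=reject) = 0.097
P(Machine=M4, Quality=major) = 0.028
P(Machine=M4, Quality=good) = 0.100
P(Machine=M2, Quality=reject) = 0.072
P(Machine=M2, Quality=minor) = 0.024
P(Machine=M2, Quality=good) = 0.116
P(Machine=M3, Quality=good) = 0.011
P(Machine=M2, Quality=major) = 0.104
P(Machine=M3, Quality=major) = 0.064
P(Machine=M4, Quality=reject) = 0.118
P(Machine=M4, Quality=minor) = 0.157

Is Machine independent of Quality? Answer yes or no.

no

P(Machine=M2) = 0.316 and P(Quality=minor) = 0.290, so their product is 0.09164, but P(Machine=M2, Quality=minor) = 0.024. Since these differ, Machine and Quality are not independent.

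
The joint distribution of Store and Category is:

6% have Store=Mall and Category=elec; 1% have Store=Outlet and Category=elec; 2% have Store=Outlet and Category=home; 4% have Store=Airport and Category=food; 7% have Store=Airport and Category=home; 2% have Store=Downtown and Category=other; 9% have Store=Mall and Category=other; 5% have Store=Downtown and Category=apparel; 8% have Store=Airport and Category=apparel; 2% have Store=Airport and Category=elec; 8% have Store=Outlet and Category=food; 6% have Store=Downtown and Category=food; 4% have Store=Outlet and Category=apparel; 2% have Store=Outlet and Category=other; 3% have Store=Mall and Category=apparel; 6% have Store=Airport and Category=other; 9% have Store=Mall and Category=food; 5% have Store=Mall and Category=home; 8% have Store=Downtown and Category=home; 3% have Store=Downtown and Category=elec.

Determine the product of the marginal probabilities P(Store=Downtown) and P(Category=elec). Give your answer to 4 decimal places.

P(Store=Downtown) = 0.06 + 0.05 + 0.03 + 0.08 + 0.02 = 0.24.
P(Category=elec) = 0.03 + 0.06 + 0.02 + 0.01 = 0.12.
Product: 0.24 × 0.12 = 0.0288.

0.0288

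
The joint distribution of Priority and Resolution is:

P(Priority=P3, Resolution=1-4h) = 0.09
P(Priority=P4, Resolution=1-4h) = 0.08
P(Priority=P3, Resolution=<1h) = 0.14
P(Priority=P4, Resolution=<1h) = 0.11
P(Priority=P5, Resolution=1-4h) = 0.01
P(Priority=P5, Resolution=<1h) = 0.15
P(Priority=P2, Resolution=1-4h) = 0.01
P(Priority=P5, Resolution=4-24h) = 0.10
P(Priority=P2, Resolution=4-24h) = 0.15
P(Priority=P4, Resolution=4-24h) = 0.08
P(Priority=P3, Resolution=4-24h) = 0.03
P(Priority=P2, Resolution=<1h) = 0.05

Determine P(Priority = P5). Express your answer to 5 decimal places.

0.26000

P(Priority=P5) = 0.15 + 0.01 + 0.10 = 0.26.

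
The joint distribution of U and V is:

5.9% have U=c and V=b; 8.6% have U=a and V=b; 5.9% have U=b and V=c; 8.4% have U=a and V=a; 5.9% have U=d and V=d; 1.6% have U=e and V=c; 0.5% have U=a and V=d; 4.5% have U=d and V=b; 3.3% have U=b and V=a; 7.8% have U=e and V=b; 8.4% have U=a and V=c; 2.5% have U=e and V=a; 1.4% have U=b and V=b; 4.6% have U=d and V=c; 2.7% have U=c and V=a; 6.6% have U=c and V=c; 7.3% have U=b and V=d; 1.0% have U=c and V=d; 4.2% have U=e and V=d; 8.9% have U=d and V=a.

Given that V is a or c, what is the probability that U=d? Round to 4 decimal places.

P(V=a) = 0.084 + 0.033 + 0.027 + 0.089 + 0.025 = 0.258.
P(V=c) = 0.084 + 0.059 + 0.066 + 0.046 + 0.016 = 0.271.
P(V ∈ {a, c}) = 0.258 + 0.271 = 0.529; P(U=d, V ∈ {a, c}) = 0.089 + 0.046 = 0.135.
P(U=d | V ∈ {a, c}) = 0.135/0.529 = 0.2552.

0.2552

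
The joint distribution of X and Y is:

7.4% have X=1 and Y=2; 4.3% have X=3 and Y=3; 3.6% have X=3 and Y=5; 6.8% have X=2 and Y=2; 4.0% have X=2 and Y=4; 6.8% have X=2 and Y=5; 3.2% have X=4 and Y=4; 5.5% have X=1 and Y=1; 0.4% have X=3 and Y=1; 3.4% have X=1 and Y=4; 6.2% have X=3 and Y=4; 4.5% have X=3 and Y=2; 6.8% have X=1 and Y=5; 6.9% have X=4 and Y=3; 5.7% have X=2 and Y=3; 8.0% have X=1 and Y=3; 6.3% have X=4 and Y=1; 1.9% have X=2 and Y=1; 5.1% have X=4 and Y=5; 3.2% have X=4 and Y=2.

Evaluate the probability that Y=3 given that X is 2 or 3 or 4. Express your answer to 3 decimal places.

0.245

P(X=2) = 0.019 + 0.068 + 0.057 + 0.040 + 0.068 = 0.252.
P(X=3) = 0.004 + 0.045 + 0.043 + 0.062 + 0.036 = 0.190.
P(X=4) = 0.063 + 0.032 + 0.069 + 0.032 + 0.051 = 0.247.
P(X ∈ {2, 3, 4}) = 0.252 + 0.190 + 0.247 = 0.689; P(Y=3, X ∈ {2, 3, 4}) = 0.057 + 0.043 + 0.069 = 0.169.
P(Y=3 | X ∈ {2, 3, 4}) = 0.169/0.689 = 0.245.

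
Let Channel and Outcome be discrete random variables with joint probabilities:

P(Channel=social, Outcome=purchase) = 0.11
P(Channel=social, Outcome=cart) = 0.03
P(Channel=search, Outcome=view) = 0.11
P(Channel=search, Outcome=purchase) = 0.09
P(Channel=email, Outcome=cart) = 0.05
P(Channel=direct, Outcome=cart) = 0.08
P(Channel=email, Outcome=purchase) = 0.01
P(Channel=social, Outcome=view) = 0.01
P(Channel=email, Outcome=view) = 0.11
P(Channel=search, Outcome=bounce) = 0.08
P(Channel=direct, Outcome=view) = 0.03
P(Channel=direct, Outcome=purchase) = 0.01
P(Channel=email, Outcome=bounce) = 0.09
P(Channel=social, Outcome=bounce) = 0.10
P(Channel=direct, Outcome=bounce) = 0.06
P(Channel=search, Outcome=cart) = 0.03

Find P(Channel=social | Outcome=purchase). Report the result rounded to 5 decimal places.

0.50000

P(Outcome=purchase) = 0.01 + 0.09 + 0.11 + 0.01 = 0.22.
P(Channel=social | Outcome=purchase) = 0.11/0.22 = 0.50000.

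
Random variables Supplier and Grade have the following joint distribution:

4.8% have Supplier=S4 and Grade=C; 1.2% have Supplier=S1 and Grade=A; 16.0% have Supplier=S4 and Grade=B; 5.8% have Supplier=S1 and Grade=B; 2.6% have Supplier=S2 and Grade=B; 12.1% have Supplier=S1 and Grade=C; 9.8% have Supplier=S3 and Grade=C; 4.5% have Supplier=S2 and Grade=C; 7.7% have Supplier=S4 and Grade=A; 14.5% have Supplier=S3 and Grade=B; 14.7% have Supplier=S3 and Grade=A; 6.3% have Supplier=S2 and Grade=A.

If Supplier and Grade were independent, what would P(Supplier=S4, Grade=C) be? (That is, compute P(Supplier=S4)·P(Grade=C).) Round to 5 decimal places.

P(Supplier=S4) = 0.077 + 0.160 + 0.048 = 0.285.
P(Grade=C) = 0.121 + 0.045 + 0.098 + 0.048 = 0.312.
Product: 0.285 × 0.312 = 0.08892.

0.08892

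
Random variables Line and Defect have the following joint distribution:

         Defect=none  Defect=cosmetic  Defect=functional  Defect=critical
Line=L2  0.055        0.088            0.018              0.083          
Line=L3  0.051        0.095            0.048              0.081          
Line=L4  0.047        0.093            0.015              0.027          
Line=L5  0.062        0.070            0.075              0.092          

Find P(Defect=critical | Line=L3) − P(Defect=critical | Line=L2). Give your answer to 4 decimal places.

-0.0456

P(Line=L3) = 0.051 + 0.095 + 0.048 + 0.081 = 0.275; P(Defect=critical | Line=L3) = 0.081/0.275 = 0.29455.
P(Line=L2) = 0.055 + 0.088 + 0.018 + 0.083 = 0.244; P(Defect=critical | Line=L2) = 0.083/0.244 = 0.34016.
Difference = -0.0456.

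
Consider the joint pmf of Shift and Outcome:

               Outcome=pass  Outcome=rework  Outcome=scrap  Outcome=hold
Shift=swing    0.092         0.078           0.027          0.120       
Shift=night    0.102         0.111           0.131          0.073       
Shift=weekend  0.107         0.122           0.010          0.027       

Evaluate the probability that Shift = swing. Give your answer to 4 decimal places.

P(Shift=swing) = 0.092 + 0.078 + 0.027 + 0.120 = 0.317.

0.3170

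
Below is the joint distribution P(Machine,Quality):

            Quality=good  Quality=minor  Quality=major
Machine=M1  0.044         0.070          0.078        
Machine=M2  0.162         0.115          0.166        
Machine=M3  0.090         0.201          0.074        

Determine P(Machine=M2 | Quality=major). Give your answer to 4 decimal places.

P(Quality=major) = 0.078 + 0.166 + 0.074 = 0.318.
P(Machine=M2 | Quality=major) = 0.166/0.318 = 0.5220.

0.5220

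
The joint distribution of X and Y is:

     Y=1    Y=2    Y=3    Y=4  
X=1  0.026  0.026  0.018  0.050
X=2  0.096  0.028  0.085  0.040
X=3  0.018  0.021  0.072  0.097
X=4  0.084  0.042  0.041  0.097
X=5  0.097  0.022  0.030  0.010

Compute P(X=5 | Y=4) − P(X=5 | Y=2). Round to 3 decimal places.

P(Y=4) = 0.050 + 0.040 + 0.097 + 0.097 + 0.010 = 0.294; P(X=5 | Y=4) = 0.010/0.294 = 0.0340.
P(Y=2) = 0.026 + 0.028 + 0.021 + 0.042 + 0.022 = 0.139; P(X=5 | Y=2) = 0.022/0.139 = 0.1583.
Difference = -0.124.

-0.124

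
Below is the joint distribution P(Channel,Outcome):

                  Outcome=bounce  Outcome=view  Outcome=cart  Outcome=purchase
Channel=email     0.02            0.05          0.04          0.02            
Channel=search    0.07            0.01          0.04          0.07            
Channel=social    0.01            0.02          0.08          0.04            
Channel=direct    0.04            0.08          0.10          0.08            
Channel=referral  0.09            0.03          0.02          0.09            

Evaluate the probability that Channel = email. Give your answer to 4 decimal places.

P(Channel=email) = 0.02 + 0.05 + 0.04 + 0.02 = 0.13.

0.1300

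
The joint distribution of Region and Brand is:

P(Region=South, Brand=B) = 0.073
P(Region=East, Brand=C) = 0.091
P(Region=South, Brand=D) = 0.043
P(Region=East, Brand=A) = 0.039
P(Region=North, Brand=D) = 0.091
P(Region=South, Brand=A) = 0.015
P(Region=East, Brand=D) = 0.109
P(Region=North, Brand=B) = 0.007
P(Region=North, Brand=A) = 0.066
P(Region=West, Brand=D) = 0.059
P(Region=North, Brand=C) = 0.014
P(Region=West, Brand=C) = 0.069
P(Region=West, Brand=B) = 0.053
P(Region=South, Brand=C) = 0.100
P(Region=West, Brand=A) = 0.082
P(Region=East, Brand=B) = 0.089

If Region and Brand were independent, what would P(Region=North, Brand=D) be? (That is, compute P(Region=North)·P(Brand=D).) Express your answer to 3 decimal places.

0.054

P(Region=North) = 0.066 + 0.007 + 0.014 + 0.091 = 0.178.
P(Brand=D) = 0.091 + 0.043 + 0.109 + 0.059 = 0.302.
Product: 0.178 × 0.302 = 0.054.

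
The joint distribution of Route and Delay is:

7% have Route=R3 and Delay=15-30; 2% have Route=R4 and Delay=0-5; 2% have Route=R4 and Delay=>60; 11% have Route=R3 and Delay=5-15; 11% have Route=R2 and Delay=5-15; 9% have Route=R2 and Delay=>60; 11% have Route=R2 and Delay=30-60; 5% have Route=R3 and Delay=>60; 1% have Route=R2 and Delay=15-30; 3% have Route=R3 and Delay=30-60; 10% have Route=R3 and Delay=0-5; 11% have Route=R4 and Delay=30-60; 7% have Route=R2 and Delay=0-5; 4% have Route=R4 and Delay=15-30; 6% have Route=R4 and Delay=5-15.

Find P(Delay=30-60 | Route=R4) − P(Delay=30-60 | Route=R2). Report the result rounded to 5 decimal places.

P(Route=R4) = 0.02 + 0.06 + 0.04 + 0.11 + 0.02 = 0.25; P(Delay=30-60 | Route=R4) = 0.11/0.25 = 0.440000.
P(Route=R2) = 0.07 + 0.11 + 0.01 + 0.11 + 0.09 = 0.39; P(Delay=30-60 | Route=R2) = 0.11/0.39 = 0.282051.
Difference = 0.15795.

0.15795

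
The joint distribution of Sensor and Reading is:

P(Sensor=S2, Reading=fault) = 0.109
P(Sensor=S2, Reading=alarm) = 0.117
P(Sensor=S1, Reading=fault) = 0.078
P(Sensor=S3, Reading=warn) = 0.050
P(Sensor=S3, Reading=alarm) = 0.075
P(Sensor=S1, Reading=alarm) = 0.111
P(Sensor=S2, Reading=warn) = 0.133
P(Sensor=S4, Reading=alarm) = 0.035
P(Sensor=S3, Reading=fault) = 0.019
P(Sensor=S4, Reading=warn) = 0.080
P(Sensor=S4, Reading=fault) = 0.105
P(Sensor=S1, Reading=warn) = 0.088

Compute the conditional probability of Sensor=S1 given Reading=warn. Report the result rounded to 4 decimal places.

P(Reading=warn) = 0.088 + 0.133 + 0.050 + 0.080 = 0.351.
P(Sensor=S1 | Reading=warn) = 0.088/0.351 = 0.2507.

0.2507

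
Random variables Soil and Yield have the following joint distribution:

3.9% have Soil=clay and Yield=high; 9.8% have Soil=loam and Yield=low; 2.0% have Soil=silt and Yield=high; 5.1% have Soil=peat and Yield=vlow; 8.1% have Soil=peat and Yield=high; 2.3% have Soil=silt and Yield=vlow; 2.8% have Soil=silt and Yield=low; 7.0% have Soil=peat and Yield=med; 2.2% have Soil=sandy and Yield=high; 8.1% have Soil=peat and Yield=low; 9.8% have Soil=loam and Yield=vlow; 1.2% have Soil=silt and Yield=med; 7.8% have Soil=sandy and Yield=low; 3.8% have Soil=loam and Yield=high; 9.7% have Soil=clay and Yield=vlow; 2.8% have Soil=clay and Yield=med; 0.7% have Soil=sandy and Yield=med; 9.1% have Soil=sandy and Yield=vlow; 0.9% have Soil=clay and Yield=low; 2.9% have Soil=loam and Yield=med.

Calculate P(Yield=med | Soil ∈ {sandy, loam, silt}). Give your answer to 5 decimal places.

0.08824

P(Soil=sandy) = 0.091 + 0.078 + 0.007 + 0.022 = 0.198.
P(Soil=loam) = 0.098 + 0.098 + 0.029 + 0.038 = 0.263.
P(Soil=silt) = 0.023 + 0.028 + 0.012 + 0.020 = 0.083.
P(Soil ∈ {sandy, loam, silt}) = 0.198 + 0.263 + 0.083 = 0.544; P(Yield=med, Soil ∈ {sandy, loam, silt}) = 0.007 + 0.029 + 0.012 = 0.048.
P(Yield=med | Soil ∈ {sandy, loam, silt}) = 0.048/0.544 = 0.08824.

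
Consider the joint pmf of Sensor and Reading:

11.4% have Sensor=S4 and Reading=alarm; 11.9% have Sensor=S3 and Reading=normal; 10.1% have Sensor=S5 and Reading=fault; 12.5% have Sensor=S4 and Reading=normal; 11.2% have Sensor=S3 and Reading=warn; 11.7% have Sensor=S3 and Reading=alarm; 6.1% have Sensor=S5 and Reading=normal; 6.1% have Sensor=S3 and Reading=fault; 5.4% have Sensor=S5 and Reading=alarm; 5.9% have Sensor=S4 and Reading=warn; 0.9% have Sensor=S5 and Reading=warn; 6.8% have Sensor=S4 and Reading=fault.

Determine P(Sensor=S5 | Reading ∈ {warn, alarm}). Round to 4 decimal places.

0.1355

P(Reading=warn) = 0.112 + 0.059 + 0.009 = 0.180.
P(Reading=alarm) = 0.117 + 0.114 + 0.054 = 0.285.
P(Reading ∈ {warn, alarm}) = 0.180 + 0.285 = 0.465; P(Sensor=S5, Reading ∈ {warn, alarm}) = 0.009 + 0.054 = 0.063.
P(Sensor=S5 | Reading ∈ {warn, alarm}) = 0.063/0.465 = 0.1355.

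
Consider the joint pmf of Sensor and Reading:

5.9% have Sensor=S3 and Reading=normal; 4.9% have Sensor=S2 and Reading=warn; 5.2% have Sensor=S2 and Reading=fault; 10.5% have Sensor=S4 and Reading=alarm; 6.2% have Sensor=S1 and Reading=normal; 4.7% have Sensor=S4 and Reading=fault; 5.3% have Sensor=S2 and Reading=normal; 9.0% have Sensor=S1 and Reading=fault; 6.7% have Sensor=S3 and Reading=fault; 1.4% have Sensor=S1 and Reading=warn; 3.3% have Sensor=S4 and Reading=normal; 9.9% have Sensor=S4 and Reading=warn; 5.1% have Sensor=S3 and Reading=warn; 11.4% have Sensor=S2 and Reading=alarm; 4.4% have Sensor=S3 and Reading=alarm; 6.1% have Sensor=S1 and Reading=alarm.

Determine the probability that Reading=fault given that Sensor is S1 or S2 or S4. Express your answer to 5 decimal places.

P(Sensor=S1) = 0.062 + 0.014 + 0.061 + 0.090 = 0.227.
P(Sensor=S2) = 0.053 + 0.049 + 0.114 + 0.052 = 0.268.
P(Sensor=S4) = 0.033 + 0.099 + 0.105 + 0.047 = 0.284.
P(Sensor ∈ {S1, S2, S4}) = 0.227 + 0.268 + 0.284 = 0.779; P(Reading=fault, Sensor ∈ {S1, S2, S4}) = 0.090 + 0.052 + 0.047 = 0.189.
P(Reading=fault | Sensor ∈ {S1, S2, S4}) = 0.189/0.779 = 0.24262.

0.24262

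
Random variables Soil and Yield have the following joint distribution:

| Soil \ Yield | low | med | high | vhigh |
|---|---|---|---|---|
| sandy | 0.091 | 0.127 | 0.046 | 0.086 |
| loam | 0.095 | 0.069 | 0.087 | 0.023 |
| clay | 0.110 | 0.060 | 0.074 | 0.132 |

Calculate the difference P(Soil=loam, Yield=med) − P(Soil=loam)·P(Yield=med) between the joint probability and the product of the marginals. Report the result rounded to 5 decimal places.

-0.00114

P(Soil=loam) = 0.095 + 0.069 + 0.087 + 0.023 = 0.274.
P(Yield=med) = 0.127 + 0.069 + 0.060 = 0.256.
P(Soil=loam, Yield=med) − P(Soil=loam)P(Yield=med) = 0.069 − 0.274×0.256 = -0.00114.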